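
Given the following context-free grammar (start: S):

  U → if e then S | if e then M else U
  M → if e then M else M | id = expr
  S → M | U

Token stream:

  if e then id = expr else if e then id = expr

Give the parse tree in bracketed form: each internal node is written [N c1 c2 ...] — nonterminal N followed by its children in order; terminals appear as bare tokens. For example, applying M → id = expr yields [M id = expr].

[S [U if e then [M id = expr] else [U if e then [S [M id = expr]]]]]

S
U
if e then M else U
if e then id = expr else U
if e then id = expr else if e then S
if e then id = expr else if e then M
if e then id = expr else if e then id = expr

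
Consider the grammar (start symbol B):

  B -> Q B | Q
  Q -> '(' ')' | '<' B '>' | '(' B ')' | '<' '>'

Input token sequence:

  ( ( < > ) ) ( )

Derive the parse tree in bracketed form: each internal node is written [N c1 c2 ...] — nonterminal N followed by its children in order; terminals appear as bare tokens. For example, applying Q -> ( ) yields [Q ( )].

B
Q B
( B ) B
( Q ) B
( ( B ) ) B
( ( Q ) ) B
( ( < > ) ) B
( ( < > ) ) Q
( ( < > ) ) ( )

[B [Q ( [B [Q ( [B [Q < >]] )]] )] [B [Q ( )]]]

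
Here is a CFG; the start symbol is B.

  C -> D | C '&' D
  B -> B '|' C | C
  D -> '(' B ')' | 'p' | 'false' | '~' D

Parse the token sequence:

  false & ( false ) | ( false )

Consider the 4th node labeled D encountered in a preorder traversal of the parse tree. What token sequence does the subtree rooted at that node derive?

[B [B [C [C [D false]] & [D ( [B [C [D false]]] )]]] | [C [D ( [B [C [D false]]] )]]]

( false )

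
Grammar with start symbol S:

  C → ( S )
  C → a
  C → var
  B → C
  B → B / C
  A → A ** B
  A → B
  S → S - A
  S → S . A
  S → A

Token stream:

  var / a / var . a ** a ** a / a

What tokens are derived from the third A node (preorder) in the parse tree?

a ** a

[S [S [A [B [B [B [C var]] / [C a]] / [C var]]]] . [A [A [A [B [C a]]] ** [B [C a]]] ** [B [B [C a]] / [C a]]]]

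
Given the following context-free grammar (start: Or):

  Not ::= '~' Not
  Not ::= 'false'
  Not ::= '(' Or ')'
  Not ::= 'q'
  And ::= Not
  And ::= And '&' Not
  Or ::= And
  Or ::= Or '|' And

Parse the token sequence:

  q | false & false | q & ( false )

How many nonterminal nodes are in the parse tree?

[Or [Or [Or [And [Not q]]] | [And [And [Not false]] & [Not false]]] | [And [And [Not q]] & [Not ( [Or [And [Not false]]] )]]]

16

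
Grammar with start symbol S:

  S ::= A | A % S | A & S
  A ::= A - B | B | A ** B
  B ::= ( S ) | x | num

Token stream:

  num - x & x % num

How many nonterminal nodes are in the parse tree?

[S [A [A [B num]] - [B x]] & [S [A [B x]] % [S [A [B num]]]]]

11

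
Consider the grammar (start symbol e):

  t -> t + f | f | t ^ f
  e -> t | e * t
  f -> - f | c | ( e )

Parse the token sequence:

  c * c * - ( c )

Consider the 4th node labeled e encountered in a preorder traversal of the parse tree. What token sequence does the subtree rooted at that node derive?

[e [e [e [t [f c]]] * [t [f c]]] * [t [f - [f ( [e [t [f c]]] )]]]]

c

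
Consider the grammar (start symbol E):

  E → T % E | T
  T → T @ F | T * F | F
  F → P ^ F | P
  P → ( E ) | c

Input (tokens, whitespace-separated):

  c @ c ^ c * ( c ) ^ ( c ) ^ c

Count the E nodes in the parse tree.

[E [T [T [T [F [P c]]] @ [F [P c] ^ [F [P c]]]] * [F [P ( [E [T [F [P c]]]] )] ^ [F [P ( [E [T [F [P c]]]] )] ^ [F [P c]]]]]]

3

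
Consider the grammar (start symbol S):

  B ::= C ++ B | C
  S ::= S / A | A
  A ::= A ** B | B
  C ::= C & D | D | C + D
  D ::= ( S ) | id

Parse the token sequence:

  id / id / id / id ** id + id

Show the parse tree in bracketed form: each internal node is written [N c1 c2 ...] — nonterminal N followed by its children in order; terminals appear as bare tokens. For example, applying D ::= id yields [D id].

[S [S [S [S [A [B [C [D id]]]]] / [A [B [C [D id]]]]] / [A [B [C [D id]]]]] / [A [A [B [C [D id]]]] ** [B [C [C [D id]] + [D id]]]]]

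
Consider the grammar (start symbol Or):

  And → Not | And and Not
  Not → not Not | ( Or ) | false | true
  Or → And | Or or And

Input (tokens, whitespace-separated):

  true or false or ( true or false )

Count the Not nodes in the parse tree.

5

[Or [Or [Or [And [Not true]]] or [And [Not false]]] or [And [Not ( [Or [Or [And [Not true]]] or [And [Not false]]] )]]]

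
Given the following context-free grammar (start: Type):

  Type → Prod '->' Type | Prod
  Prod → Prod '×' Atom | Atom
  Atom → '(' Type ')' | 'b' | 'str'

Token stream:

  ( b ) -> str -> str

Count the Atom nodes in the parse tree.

4

[Type [Prod [Atom ( [Type [Prod [Atom b]]] )]] -> [Type [Prod [Atom str]] -> [Type [Prod [Atom str]]]]]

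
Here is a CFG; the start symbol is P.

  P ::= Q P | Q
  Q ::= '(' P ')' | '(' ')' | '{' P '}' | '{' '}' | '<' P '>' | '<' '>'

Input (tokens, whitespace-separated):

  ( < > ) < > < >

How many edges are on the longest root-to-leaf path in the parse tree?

[P [Q ( [P [Q < >]] )] [P [Q < >] [P [Q < >]]]]

4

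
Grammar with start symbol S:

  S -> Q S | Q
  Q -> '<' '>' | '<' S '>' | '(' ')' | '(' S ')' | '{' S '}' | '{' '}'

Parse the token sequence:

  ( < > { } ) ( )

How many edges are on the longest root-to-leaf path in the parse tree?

5

[S [Q ( [S [Q < >] [S [Q { }]]] )] [S [Q ( )]]]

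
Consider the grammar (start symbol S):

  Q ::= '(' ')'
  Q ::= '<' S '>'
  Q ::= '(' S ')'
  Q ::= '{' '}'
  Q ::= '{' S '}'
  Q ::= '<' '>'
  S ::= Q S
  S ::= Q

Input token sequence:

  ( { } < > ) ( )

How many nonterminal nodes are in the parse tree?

[S [Q ( [S [Q { }] [S [Q < >]]] )] [S [Q ( )]]]

8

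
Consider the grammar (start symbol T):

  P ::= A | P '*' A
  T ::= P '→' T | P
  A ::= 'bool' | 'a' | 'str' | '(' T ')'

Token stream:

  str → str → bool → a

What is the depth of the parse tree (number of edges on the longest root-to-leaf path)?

6

[T [P [A str]] → [T [P [A str]] → [T [P [A bool]] → [T [P [A a]]]]]]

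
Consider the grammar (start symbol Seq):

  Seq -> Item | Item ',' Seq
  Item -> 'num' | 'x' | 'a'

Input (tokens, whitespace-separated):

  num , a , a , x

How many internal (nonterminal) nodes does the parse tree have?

[Seq [Item num] , [Seq [Item a] , [Seq [Item a] , [Seq [Item x]]]]]

8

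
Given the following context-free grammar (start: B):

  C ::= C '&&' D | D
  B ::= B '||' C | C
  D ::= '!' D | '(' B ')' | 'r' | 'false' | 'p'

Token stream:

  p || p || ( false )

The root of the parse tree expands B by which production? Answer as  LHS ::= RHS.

B ::= B '||' C

[B [B [B [C [D p]]] || [C [D p]]] || [C [D ( [B [C [D false]]] )]]]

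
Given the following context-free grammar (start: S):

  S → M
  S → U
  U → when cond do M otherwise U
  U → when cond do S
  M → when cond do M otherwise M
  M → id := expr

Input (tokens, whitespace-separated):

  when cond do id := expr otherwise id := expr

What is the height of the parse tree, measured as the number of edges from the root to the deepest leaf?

[S [M when cond do [M id := expr] otherwise [M id := expr]]]

3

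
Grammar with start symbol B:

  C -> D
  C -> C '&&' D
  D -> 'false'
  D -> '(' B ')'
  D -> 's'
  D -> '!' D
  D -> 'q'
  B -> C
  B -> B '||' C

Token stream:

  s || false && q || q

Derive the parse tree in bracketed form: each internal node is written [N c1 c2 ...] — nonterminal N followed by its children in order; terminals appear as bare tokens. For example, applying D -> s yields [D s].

[B [B [B [C [D s]]] || [C [C [D false]] && [D q]]] || [C [D q]]]

B
B || C
B || C || C
C || C || C
D || C || C
s || C || C
s || C && D || C
s || D && D || C
s || false && D || C
s || false && q || C
s || false && q || D
s || false && q || q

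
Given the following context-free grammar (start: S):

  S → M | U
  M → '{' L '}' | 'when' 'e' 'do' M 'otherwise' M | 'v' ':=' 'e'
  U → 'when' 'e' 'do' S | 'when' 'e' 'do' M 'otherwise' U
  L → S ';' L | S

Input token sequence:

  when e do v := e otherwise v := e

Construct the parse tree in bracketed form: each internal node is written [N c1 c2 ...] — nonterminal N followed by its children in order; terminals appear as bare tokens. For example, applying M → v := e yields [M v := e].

[S [M when e do [M v := e] otherwise [M v := e]]]

S
M
when e do M otherwise M
when e do v := e otherwise M
when e do v := e otherwise v := e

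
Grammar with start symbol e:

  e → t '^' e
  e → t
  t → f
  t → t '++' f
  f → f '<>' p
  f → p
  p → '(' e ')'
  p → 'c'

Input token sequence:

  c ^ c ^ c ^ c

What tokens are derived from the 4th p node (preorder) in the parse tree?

c

[e [t [f [p c]]] ^ [e [t [f [p c]]] ^ [e [t [f [p c]]] ^ [e [t [f [p c]]]]]]]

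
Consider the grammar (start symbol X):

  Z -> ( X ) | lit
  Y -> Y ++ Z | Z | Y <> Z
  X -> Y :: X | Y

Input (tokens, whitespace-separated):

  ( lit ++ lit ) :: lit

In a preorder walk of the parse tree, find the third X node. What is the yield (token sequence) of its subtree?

lit

[X [Y [Z ( [X [Y [Y [Z lit]] ++ [Z lit]]] )]] :: [X [Y [Z lit]]]]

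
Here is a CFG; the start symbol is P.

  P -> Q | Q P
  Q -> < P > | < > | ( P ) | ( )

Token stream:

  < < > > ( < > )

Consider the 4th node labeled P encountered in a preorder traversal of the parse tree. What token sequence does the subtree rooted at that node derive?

[P [Q < [P [Q < >]] >] [P [Q ( [P [Q < >]] )]]]

< >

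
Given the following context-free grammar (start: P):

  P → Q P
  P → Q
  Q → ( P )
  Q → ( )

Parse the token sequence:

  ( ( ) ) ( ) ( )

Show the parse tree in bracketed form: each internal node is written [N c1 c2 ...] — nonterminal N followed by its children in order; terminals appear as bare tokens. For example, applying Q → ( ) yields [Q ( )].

P
Q P
( P ) P
( Q ) P
( ( ) ) P
( ( ) ) Q P
( ( ) ) ( ) P
( ( ) ) ( ) Q
( ( ) ) ( ) ( )

[P [Q ( [P [Q ( )]] )] [P [Q ( )] [P [Q ( )]]]]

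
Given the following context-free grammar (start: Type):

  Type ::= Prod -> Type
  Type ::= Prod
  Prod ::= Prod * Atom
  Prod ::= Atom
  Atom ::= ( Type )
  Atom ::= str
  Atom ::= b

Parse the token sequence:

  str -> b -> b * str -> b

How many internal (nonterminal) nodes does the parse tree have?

14

[Type [Prod [Atom str]] -> [Type [Prod [Atom b]] -> [Type [Prod [Prod [Atom b]] * [Atom str]] -> [Type [Prod [Atom b]]]]]]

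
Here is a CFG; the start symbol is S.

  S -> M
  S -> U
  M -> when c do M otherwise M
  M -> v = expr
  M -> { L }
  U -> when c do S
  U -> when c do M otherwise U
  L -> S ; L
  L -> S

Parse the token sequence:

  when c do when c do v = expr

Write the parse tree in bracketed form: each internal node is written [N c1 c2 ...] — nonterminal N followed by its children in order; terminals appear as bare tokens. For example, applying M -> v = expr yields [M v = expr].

[S [U when c do [S [U when c do [S [M v = expr]]]]]]

S
U
when c do S
when c do U
when c do when c do S
when c do when c do M
when c do when c do v = expr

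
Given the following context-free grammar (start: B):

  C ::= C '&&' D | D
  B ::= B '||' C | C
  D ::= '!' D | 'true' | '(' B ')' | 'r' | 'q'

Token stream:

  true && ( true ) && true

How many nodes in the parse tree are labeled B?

2

[B [C [C [C [D true]] && [D ( [B [C [D true]]] )]] && [D true]]]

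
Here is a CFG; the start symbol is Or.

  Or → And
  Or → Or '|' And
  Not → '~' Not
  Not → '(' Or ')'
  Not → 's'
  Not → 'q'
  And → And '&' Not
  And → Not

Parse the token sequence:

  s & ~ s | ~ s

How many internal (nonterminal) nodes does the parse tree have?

[Or [Or [And [And [Not s]] & [Not ~ [Not s]]]] | [And [Not ~ [Not s]]]]

10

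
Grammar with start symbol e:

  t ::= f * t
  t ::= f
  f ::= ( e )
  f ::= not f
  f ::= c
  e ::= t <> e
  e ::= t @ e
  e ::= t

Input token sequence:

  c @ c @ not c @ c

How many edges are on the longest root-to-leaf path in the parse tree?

6

[e [t [f c]] @ [e [t [f c]] @ [e [t [f not [f c]]] @ [e [t [f c]]]]]]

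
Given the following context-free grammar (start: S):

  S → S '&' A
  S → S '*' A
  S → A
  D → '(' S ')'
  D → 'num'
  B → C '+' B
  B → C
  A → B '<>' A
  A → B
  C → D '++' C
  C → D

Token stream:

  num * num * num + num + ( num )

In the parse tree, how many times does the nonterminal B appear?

[S [S [S [A [B [C [D num]]]]] * [A [B [C [D num]]]]] * [A [B [C [D num]] + [B [C [D num]] + [B [C [D ( [S [A [B [C [D num]]]]] )]]]]]]]

6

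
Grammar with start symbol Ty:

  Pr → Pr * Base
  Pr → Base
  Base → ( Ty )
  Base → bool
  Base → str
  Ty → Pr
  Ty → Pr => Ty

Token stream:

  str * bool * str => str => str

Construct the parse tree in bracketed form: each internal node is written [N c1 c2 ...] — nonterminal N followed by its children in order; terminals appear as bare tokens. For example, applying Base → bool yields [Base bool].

Ty
Pr => Ty
Pr * Base => Ty
Pr * Base * Base => Ty
Base * Base * Base => Ty
str * Base * Base => Ty
str * bool * Base => Ty
str * bool * str => Ty
str * bool * str => Pr => Ty
str * bool * str => Base => Ty
str * bool * str => str => Ty
str * bool * str => str => Pr
str * bool * str => str => Base
str * bool * str => str => str

[Ty [Pr [Pr [Pr [Base str]] * [Base bool]] * [Base str]] => [Ty [Pr [Base str]] => [Ty [Pr [Base str]]]]]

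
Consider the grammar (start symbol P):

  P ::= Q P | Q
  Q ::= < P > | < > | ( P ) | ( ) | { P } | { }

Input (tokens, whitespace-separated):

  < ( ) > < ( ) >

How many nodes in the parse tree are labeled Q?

4

[P [Q < [P [Q ( )]] >] [P [Q < [P [Q ( )]] >]]]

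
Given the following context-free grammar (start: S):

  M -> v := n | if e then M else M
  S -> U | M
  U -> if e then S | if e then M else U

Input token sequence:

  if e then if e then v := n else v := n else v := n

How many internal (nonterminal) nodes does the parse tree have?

6

[S [M if e then [M if e then [M v := n] else [M v := n]] else [M v := n]]]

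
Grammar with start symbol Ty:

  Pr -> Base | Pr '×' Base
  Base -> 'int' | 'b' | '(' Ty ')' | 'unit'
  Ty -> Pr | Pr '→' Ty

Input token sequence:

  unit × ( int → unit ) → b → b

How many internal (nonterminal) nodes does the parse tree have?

17

[Ty [Pr [Pr [Base unit]] × [Base ( [Ty [Pr [Base int]] → [Ty [Pr [Base unit]]]] )]] → [Ty [Pr [Base b]] → [Ty [Pr [Base b]]]]]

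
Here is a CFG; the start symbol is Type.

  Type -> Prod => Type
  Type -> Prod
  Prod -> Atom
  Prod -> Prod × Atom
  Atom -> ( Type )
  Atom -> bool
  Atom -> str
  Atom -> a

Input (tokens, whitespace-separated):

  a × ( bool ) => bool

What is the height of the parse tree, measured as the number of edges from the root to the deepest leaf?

[Type [Prod [Prod [Atom a]] × [Atom ( [Type [Prod [Atom bool]]] )]] => [Type [Prod [Atom bool]]]]

6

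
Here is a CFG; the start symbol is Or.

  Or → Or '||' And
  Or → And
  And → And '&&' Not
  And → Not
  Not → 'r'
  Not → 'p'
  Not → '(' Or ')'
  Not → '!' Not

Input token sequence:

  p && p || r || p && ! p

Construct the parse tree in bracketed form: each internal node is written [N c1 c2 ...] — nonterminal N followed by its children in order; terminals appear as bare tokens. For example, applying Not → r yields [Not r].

[Or [Or [Or [And [And [Not p]] && [Not p]]] || [And [Not r]]] || [And [And [Not p]] && [Not ! [Not p]]]]

Or
Or || And
Or || And || And
And || And || And
And && Not || And || And
Not && Not || And || And
p && Not || And || And
p && p || And || And
p && p || Not || And
p && p || r || And
p && p || r || And && Not
p && p || r || Not && Not
p && p || r || p && Not
p && p || r || p && ! Not
p && p || r || p && ! p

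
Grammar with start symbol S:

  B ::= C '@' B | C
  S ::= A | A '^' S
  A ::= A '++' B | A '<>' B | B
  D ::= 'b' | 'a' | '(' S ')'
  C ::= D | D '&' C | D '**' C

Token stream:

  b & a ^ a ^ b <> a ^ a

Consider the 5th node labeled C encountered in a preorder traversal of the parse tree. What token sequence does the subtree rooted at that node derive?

[S [A [B [C [D b] & [C [D a]]]]] ^ [S [A [B [C [D a]]]] ^ [S [A [A [B [C [D b]]]] <> [B [C [D a]]]] ^ [S [A [B [C [D a]]]]]]]]

a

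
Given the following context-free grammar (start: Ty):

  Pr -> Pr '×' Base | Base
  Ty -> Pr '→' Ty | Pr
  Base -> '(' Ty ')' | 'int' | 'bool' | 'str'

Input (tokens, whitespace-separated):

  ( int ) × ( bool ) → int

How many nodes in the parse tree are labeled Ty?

[Ty [Pr [Pr [Base ( [Ty [Pr [Base int]]] )]] × [Base ( [Ty [Pr [Base bool]]] )]] → [Ty [Pr [Base int]]]]

4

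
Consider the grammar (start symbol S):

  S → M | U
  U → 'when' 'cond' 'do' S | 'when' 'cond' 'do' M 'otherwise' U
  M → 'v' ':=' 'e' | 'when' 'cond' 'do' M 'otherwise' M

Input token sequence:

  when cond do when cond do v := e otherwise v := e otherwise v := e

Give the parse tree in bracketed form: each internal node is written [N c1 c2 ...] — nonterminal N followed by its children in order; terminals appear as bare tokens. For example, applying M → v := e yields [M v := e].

[S [M when cond do [M when cond do [M v := e] otherwise [M v := e]] otherwise [M v := e]]]

S
M
when cond do M otherwise M
when cond do when cond do M otherwise M otherwise M
when cond do when cond do v := e otherwise M otherwise M
when cond do when cond do v := e otherwise v := e otherwise M
when cond do when cond do v := e otherwise v := e otherwise v := e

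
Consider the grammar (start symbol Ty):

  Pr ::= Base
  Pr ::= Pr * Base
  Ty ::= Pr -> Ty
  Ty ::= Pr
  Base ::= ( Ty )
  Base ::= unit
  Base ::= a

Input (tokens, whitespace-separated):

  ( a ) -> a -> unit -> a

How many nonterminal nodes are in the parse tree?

15

[Ty [Pr [Base ( [Ty [Pr [Base a]]] )]] -> [Ty [Pr [Base a]] -> [Ty [Pr [Base unit]] -> [Ty [Pr [Base a]]]]]]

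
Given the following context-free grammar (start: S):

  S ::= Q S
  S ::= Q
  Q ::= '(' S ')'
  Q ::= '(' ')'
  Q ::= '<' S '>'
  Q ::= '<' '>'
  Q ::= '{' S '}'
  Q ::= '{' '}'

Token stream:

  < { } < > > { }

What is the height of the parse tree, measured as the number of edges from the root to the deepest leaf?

[S [Q < [S [Q { }] [S [Q < >]]] >] [S [Q { }]]]

5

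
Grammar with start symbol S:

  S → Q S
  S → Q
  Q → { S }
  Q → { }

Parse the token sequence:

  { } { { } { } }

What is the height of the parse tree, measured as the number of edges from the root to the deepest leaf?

[S [Q { }] [S [Q { [S [Q { }] [S [Q { }]]] }]]]

6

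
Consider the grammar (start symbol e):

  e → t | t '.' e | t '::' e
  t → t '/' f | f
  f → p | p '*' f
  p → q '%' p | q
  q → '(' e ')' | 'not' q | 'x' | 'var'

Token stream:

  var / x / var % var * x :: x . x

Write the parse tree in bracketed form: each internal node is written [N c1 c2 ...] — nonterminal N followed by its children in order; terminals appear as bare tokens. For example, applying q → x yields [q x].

[e [t [t [t [f [p [q var]]]] / [f [p [q x]]]] / [f [p [q var] % [p [q var]]] * [f [p [q x]]]]] :: [e [t [f [p [q x]]]] . [e [t [f [p [q x]]]]]]]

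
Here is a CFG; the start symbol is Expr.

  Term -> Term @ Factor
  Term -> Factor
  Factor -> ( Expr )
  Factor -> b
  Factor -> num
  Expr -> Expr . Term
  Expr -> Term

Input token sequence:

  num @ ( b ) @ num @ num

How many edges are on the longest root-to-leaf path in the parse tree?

8

[Expr [Term [Term [Term [Term [Factor num]] @ [Factor ( [Expr [Term [Factor b]]] )]] @ [Factor num]] @ [Factor num]]]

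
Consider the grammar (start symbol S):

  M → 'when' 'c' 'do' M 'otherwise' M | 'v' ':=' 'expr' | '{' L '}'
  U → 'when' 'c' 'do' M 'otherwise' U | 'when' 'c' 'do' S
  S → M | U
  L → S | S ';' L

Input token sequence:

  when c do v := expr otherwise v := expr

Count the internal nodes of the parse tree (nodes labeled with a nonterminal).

4

[S [M when c do [M v := expr] otherwise [M v := expr]]]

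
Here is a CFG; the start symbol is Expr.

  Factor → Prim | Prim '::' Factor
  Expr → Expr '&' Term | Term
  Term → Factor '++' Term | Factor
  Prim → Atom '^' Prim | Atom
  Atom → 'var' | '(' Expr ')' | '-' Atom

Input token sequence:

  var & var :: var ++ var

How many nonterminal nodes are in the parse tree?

17

[Expr [Expr [Term [Factor [Prim [Atom var]]]]] & [Term [Factor [Prim [Atom var]] :: [Factor [Prim [Atom var]]]] ++ [Term [Factor [Prim [Atom var]]]]]]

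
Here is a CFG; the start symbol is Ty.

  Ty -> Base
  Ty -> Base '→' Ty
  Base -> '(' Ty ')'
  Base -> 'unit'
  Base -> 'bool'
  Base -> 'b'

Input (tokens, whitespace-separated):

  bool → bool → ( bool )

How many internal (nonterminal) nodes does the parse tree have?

8

[Ty [Base bool] → [Ty [Base bool] → [Ty [Base ( [Ty [Base bool]] )]]]]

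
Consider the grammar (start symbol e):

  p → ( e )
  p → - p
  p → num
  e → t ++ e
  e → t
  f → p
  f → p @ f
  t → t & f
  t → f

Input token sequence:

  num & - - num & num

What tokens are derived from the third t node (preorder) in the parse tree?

[e [t [t [t [f [p num]]] & [f [p - [p - [p num]]]]] & [f [p num]]]]

num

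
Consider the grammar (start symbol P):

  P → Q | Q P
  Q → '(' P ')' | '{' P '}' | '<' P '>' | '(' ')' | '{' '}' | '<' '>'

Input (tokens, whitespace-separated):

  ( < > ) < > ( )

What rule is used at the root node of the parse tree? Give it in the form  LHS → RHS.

[P [Q ( [P [Q < >]] )] [P [Q < >] [P [Q ( )]]]]

P → Q P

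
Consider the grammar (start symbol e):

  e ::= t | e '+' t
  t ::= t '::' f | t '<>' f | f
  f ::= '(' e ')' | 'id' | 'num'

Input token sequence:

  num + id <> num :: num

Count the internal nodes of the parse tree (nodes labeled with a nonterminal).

[e [e [t [f num]]] + [t [t [t [f id]] <> [f num]] :: [f num]]]

10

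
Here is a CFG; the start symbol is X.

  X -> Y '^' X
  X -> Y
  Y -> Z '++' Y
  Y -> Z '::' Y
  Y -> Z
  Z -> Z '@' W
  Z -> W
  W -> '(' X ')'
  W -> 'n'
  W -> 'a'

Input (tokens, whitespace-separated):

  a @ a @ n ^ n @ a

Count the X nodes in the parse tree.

[X [Y [Z [Z [Z [W a]] @ [W a]] @ [W n]]] ^ [X [Y [Z [Z [W n]] @ [W a]]]]]

2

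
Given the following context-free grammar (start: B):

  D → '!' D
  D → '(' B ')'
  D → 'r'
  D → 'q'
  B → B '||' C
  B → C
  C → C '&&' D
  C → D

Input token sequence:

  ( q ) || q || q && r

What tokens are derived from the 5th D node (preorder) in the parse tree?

[B [B [B [C [D ( [B [C [D q]]] )]]] || [C [D q]]] || [C [C [D q]] && [D r]]]

r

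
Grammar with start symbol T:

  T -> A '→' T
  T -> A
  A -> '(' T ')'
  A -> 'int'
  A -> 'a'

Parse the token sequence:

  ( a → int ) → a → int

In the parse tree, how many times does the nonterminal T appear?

5

[T [A ( [T [A a] → [T [A int]]] )] → [T [A a] → [T [A int]]]]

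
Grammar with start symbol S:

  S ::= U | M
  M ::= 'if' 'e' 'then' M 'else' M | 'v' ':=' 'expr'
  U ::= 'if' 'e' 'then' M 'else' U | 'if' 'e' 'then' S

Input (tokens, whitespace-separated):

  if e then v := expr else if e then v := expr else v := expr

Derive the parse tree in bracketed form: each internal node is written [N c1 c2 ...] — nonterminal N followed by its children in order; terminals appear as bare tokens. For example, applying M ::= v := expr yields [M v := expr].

S
M
if e then M else M
if e then v := expr else M
if e then v := expr else if e then M else M
if e then v := expr else if e then v := expr else M
if e then v := expr else if e then v := expr else v := expr

[S [M if e then [M v := expr] else [M if e then [M v := expr] else [M v := expr]]]]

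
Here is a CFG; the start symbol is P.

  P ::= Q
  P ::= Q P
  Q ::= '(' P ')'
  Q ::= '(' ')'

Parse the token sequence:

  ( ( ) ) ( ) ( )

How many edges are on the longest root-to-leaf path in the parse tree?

[P [Q ( [P [Q ( )]] )] [P [Q ( )] [P [Q ( )]]]]

4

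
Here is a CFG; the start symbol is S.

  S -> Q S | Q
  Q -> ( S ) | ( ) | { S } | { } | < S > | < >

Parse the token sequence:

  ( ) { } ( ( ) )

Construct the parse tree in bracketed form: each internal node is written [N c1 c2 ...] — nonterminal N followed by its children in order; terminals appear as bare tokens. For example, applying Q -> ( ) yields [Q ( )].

S
Q S
( ) S
( ) Q S
( ) { } S
( ) { } Q
( ) { } ( S )
( ) { } ( Q )
( ) { } ( ( ) )

[S [Q ( )] [S [Q { }] [S [Q ( [S [Q ( )]] )]]]]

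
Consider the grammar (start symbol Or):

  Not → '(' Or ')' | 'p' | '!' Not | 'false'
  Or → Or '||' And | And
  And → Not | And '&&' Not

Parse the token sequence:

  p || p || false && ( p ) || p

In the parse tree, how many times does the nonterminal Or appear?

[Or [Or [Or [Or [And [Not p]]] || [And [Not p]]] || [And [And [Not false]] && [Not ( [Or [And [Not p]]] )]]] || [And [Not p]]]

5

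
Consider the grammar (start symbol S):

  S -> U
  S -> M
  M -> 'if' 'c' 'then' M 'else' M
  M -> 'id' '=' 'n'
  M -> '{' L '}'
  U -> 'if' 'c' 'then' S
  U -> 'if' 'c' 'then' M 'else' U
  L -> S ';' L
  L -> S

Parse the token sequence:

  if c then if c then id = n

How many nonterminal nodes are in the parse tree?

6

[S [U if c then [S [U if c then [S [M id = n]]]]]]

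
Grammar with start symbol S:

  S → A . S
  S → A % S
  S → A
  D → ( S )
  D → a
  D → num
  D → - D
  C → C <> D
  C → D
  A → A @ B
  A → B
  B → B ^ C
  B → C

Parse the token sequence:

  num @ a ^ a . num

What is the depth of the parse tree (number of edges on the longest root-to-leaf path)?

6

[S [A [A [B [C [D num]]]] @ [B [B [C [D a]]] ^ [C [D a]]]] . [S [A [B [C [D num]]]]]]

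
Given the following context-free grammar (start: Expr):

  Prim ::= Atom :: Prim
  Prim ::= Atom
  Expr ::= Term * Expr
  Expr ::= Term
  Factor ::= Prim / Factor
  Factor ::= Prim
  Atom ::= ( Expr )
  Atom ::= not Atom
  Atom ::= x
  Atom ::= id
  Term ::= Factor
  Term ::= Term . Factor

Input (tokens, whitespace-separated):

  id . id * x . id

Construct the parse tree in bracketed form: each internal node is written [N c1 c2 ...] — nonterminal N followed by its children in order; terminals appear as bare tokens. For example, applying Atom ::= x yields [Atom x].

[Expr [Term [Term [Factor [Prim [Atom id]]]] . [Factor [Prim [Atom id]]]] * [Expr [Term [Term [Factor [Prim [Atom x]]]] . [Factor [Prim [Atom id]]]]]]

Expr
Term * Expr
Term . Factor * Expr
Factor . Factor * Expr
Prim . Factor * Expr
Atom . Factor * Expr
id . Factor * Expr
id . Prim * Expr
id . Atom * Expr
id . id * Expr
id . id * Term
id . id * Term . Factor
id . id * Factor . Factor
id . id * Prim . Factor
id . id * Atom . Factor
id . id * x . Factor
id . id * x . Prim
id . id * x . Atom
id . id * x . id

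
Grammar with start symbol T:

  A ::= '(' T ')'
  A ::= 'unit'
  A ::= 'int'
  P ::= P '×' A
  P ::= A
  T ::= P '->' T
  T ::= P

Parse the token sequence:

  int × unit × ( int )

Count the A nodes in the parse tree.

[T [P [P [P [A int]] × [A unit]] × [A ( [T [P [A int]]] )]]]

4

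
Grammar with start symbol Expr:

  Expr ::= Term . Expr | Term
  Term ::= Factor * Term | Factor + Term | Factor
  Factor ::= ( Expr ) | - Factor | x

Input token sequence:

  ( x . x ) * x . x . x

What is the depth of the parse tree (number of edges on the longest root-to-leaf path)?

[Expr [Term [Factor ( [Expr [Term [Factor x]] . [Expr [Term [Factor x]]]] )] * [Term [Factor x]]] . [Expr [Term [Factor x]] . [Expr [Term [Factor x]]]]]

7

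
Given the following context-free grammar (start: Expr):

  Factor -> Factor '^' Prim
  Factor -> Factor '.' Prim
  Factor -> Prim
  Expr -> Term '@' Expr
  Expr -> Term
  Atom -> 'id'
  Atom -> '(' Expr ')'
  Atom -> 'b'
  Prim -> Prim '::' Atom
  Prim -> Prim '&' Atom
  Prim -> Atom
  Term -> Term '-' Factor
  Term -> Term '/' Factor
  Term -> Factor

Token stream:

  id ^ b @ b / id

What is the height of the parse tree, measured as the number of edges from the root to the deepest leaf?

7

[Expr [Term [Factor [Factor [Prim [Atom id]]] ^ [Prim [Atom b]]]] @ [Expr [Term [Term [Factor [Prim [Atom b]]]] / [Factor [Prim [Atom id]]]]]]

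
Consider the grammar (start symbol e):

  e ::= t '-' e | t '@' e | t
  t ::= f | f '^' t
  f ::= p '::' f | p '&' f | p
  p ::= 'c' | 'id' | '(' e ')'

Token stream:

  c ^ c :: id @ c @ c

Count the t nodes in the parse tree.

4

[e [t [f [p c]] ^ [t [f [p c] :: [f [p id]]]]] @ [e [t [f [p c]]] @ [e [t [f [p c]]]]]]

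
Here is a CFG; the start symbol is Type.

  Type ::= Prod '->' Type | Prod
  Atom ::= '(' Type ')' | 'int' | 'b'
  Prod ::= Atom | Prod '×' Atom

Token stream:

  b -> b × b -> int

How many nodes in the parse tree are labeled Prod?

[Type [Prod [Atom b]] -> [Type [Prod [Prod [Atom b]] × [Atom b]] -> [Type [Prod [Atom int]]]]]

4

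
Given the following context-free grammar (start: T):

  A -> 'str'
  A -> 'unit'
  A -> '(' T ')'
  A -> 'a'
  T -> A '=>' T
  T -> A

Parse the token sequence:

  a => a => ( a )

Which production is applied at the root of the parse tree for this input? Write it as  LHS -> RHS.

[T [A a] => [T [A a] => [T [A ( [T [A a]] )]]]]

T -> A '=>' T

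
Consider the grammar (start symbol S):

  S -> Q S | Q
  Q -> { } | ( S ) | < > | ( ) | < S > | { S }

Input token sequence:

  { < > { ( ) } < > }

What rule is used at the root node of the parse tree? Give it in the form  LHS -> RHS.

S -> Q

[S [Q { [S [Q < >] [S [Q { [S [Q ( )]] }] [S [Q < >]]]] }]]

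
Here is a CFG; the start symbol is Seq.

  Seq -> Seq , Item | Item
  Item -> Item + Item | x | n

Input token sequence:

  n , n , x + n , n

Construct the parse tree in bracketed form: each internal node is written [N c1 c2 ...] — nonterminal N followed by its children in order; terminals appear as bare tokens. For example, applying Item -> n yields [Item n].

[Seq [Seq [Seq [Seq [Item n]] , [Item n]] , [Item [Item x] + [Item n]]] , [Item n]]

Seq
Seq , Item
Seq , Item , Item
Seq , Item , Item , Item
Item , Item , Item , Item
n , Item , Item , Item
n , n , Item , Item
n , n , Item + Item , Item
n , n , x + Item , Item
n , n , x + n , Item
n , n , x + n , n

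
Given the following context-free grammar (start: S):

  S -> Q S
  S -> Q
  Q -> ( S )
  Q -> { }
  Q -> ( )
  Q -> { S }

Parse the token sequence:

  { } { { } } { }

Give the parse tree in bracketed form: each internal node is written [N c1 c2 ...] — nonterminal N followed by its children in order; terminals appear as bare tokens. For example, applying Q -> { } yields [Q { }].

[S [Q { }] [S [Q { [S [Q { }]] }] [S [Q { }]]]]

S
Q S
{ } S
{ } Q S
{ } { S } S
{ } { Q } S
{ } { { } } S
{ } { { } } Q
{ } { { } } { }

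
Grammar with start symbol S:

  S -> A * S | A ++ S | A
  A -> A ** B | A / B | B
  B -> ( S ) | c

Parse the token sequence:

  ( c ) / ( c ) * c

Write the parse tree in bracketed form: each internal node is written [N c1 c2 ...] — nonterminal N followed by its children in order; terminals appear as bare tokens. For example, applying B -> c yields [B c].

[S [A [A [B ( [S [A [B c]]] )]] / [B ( [S [A [B c]]] )]] * [S [A [B c]]]]

S
A * S
A / B * S
B / B * S
( S ) / B * S
( A ) / B * S
( B ) / B * S
( c ) / B * S
( c ) / ( S ) * S
( c ) / ( A ) * S
( c ) / ( B ) * S
( c ) / ( c ) * S
( c ) / ( c ) * A
( c ) / ( c ) * B
( c ) / ( c ) * c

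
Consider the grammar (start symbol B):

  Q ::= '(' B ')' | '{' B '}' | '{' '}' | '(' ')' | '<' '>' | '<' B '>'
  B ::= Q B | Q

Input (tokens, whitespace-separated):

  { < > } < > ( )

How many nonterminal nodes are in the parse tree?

8

[B [Q { [B [Q < >]] }] [B [Q < >] [B [Q ( )]]]]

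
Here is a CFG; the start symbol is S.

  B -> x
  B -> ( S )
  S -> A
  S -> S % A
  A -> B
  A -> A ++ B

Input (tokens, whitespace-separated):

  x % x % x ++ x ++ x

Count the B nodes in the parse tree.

[S [S [S [A [B x]]] % [A [B x]]] % [A [A [A [B x]] ++ [B x]] ++ [B x]]]

5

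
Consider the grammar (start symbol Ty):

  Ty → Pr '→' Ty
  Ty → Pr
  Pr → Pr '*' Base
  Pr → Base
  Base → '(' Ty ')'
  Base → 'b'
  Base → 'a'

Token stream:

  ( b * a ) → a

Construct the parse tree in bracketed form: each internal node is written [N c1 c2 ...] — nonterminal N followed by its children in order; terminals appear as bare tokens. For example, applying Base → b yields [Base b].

[Ty [Pr [Base ( [Ty [Pr [Pr [Base b]] * [Base a]]] )]] → [Ty [Pr [Base a]]]]

Ty
Pr → Ty
Base → Ty
( Ty ) → Ty
( Pr ) → Ty
( Pr * Base ) → Ty
( Base * Base ) → Ty
( b * Base ) → Ty
( b * a ) → Ty
( b * a ) → Pr
( b * a ) → Base
( b * a ) → a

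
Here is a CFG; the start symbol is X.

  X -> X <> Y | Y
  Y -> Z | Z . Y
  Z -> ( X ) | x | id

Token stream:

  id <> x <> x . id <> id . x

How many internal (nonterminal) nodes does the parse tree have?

[X [X [X [X [Y [Z id]]] <> [Y [Z x]]] <> [Y [Z x] . [Y [Z id]]]] <> [Y [Z id] . [Y [Z x]]]]

16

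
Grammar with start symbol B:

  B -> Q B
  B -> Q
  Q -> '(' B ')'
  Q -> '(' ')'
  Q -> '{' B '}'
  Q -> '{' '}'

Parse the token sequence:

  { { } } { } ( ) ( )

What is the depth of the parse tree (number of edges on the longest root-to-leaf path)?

5

[B [Q { [B [Q { }]] }] [B [Q { }] [B [Q ( )] [B [Q ( )]]]]]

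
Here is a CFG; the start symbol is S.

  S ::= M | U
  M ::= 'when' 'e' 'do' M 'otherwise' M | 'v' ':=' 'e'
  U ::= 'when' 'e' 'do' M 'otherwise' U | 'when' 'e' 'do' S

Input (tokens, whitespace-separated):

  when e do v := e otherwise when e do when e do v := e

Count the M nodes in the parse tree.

[S [U when e do [M v := e] otherwise [U when e do [S [U when e do [S [M v := e]]]]]]]

2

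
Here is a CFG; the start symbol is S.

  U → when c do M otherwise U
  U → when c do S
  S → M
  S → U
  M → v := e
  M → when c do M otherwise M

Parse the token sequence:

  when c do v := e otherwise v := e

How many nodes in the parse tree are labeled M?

[S [M when c do [M v := e] otherwise [M v := e]]]

3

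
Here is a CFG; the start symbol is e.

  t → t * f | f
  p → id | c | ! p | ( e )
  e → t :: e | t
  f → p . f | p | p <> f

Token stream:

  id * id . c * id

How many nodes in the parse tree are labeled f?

[e [t [t [t [f [p id]]] * [f [p id] . [f [p c]]]] * [f [p id]]]]

4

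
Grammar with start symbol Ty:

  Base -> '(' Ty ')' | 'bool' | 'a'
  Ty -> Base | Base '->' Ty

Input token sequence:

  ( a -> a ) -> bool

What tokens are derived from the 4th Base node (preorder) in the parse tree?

[Ty [Base ( [Ty [Base a] -> [Ty [Base a]]] )] -> [Ty [Base bool]]]

bool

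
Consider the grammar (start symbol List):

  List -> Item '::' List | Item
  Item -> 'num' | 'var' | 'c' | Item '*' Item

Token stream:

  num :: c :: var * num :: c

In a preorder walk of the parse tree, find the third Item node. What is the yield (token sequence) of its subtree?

[List [Item num] :: [List [Item c] :: [List [Item [Item var] * [Item num]] :: [List [Item c]]]]]

var * num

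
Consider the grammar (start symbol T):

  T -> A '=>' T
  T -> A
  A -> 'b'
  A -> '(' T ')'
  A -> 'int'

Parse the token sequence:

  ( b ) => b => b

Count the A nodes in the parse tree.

[T [A ( [T [A b]] )] => [T [A b] => [T [A b]]]]

4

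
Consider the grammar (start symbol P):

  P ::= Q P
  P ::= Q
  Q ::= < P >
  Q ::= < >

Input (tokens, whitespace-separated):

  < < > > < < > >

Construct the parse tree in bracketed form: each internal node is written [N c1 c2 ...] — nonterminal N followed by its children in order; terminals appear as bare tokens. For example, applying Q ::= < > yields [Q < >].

[P [Q < [P [Q < >]] >] [P [Q < [P [Q < >]] >]]]

P
Q P
< P > P
< Q > P
< < > > P
< < > > Q
< < > > < P >
< < > > < Q >
< < > > < < > >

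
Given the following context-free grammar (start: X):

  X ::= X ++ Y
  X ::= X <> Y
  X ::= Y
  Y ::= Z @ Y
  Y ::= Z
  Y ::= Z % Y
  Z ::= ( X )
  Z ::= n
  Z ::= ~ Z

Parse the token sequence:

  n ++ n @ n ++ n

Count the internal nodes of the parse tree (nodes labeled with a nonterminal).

11

[X [X [X [Y [Z n]]] ++ [Y [Z n] @ [Y [Z n]]]] ++ [Y [Z n]]]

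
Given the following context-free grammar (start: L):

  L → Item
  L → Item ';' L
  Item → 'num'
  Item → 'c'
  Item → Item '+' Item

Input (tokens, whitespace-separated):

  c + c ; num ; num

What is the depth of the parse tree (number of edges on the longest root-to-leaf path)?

[L [Item [Item c] + [Item c]] ; [L [Item num] ; [L [Item num]]]]

4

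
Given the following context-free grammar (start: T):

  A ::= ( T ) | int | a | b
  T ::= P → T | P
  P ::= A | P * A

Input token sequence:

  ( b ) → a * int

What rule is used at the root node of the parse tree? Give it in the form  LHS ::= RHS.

[T [P [A ( [T [P [A b]]] )]] → [T [P [P [A a]] * [A int]]]]

T ::= P → T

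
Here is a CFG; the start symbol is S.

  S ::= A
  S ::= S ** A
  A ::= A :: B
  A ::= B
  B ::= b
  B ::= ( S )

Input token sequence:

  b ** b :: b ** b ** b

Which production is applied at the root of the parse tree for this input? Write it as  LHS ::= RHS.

[S [S [S [S [A [B b]]] ** [A [A [B b]] :: [B b]]] ** [A [B b]]] ** [A [B b]]]

S ::= S ** A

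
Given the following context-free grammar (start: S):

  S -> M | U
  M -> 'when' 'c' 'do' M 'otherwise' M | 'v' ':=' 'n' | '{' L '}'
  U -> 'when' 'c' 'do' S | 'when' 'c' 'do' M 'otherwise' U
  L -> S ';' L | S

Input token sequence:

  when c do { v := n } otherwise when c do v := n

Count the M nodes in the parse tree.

[S [U when c do [M { [L [S [M v := n]]] }] otherwise [U when c do [S [M v := n]]]]]

3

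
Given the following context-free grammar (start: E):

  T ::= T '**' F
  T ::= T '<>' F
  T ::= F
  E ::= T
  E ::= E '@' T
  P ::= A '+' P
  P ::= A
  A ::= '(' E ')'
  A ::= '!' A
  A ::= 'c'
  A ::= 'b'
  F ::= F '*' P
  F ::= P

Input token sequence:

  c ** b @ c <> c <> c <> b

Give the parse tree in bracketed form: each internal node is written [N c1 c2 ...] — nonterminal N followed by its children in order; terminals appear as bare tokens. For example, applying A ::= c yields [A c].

[E [E [T [T [F [P [A c]]]] ** [F [P [A b]]]]] @ [T [T [T [T [F [P [A c]]]] <> [F [P [A c]]]] <> [F [P [A c]]]] <> [F [P [A b]]]]]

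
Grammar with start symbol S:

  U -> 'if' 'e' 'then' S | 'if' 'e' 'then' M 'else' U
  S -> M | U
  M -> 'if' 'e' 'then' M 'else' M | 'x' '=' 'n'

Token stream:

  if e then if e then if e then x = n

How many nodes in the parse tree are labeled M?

[S [U if e then [S [U if e then [S [U if e then [S [M x = n]]]]]]]]

1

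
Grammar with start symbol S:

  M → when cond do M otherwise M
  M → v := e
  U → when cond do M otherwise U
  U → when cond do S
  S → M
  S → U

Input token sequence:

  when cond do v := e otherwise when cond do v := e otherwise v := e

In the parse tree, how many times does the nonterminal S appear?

[S [M when cond do [M v := e] otherwise [M when cond do [M v := e] otherwise [M v := e]]]]

1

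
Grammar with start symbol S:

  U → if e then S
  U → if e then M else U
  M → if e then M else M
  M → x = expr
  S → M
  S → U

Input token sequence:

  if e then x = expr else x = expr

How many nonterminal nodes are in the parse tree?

[S [M if e then [M x = expr] else [M x = expr]]]

4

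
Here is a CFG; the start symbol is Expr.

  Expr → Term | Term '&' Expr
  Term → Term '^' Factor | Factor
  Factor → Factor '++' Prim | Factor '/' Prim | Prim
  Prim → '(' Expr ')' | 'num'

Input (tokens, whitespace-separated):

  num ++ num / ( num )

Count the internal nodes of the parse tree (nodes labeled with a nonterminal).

12

[Expr [Term [Factor [Factor [Factor [Prim num]] ++ [Prim num]] / [Prim ( [Expr [Term [Factor [Prim num]]]] )]]]]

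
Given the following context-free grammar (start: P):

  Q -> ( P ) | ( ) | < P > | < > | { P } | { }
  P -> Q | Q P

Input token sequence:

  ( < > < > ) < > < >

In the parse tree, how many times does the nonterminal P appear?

[P [Q ( [P [Q < >] [P [Q < >]]] )] [P [Q < >] [P [Q < >]]]]

5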